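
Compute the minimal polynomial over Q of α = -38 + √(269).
m_α(x) = x^2 + 76x + 1175

From α + 38 = √(269), squaring gives (α + 38)^2 = 269, i.e. α^2 + 76α + 1444 = 269, so α^2 + 76α + 1175 = 0. The discriminant of x^2 + 76x + 1175 is (76)^2 - 4·(1175) = 5776 - 4700 = 1076, and 4·(269) is not a perfect square in Q since 269 is squarefree and ≠ 1. Hence x^2 + 76x + 1175 is irreducible over Q and is the minimal polynomial of α.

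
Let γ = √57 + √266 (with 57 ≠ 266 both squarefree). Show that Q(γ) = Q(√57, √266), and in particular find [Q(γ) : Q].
[Q(γ) : Q] = 4 (equivalently, Q(γ) = Q(√57, √266))

Obviously Q(γ) ⊆ Q(√57, √266), and [Q(√57, √266):Q] = 4 (since 57, 266 are distinct squarefree integers > 1 with 15162 not a perfect square). To show equality we compute the minimal polynomial of γ. From γ = √57 + √266: γ^2 = 57 + 2√(15162) + 266 = 323 + 2√(15162), so γ^2 - 323 = 2√(15162); squaring, (γ^2 - 323)^2 = 4·15162, i.e. γ^4 - 646γ^2 + 104329 - 60648 = 0, i.e. γ^4 - 646γ^2 + 43681 = 0. So γ is a root of x^4 - 646x^2 + 43681. This polynomial is irreducible over Q: it has no rational root (each ±√57 ± √266 is irrational), and any factorization into two quadratics over Q would force √(15162) ∈ Q (pairing opposite roots) or √57, √266 ∈ Q (other pairings), all impossible. Hence [Q(γ):Q] = 4 = [Q(√57, √266):Q], so Q(γ) = Q(√57, √266).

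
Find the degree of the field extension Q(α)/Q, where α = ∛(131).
[Q(α):Q] = 3

The minimal polynomial of α is x^3 - 131, irreducible over Q since 131 is not a perfect cube (so x^3 - 131 has no rational root). Hence [Q(α):Q] = deg(m_α) = 3.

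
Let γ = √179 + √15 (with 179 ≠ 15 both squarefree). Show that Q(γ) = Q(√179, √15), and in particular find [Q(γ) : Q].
[Q(γ) : Q] = 4 (equivalently, Q(γ) = Q(√179, √15))

Obviously Q(γ) ⊆ Q(√179, √15), and [Q(√179, √15):Q] = 4 (since 179, 15 are distinct squarefree integers > 1 with 2685 not a perfect square). To show equality we compute the minimal polynomial of γ. From γ = √179 + √15: γ^2 = 179 + 2√(2685) + 15 = 194 + 2√(2685), so γ^2 - 194 = 2√(2685); squaring, (γ^2 - 194)^2 = 4·2685, i.e. γ^4 - 388γ^2 + 37636 - 10740 = 0, i.e. γ^4 - 388γ^2 + 26896 = 0. So γ is a root of x^4 - 388x^2 + 26896. This polynomial is irreducible over Q: it has no rational root (each ±√179 ± √15 is irrational), and any factorization into two quadratics over Q would force √(2685) ∈ Q (pairing opposite roots) or √179, √15 ∈ Q (other pairings), all impossible. Hence [Q(γ):Q] = 4 = [Q(√179, √15):Q], so Q(γ) = Q(√179, √15).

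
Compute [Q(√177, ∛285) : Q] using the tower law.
[Q(√177, ∛285) : Q] = 6

Let L = Q(√177, ∛285). Since Q(√177) ⊂ L and [Q(√177):Q] = 2, the tower law gives 2 | [L:Q]. Likewise Q(∛285) ⊂ L with [Q(∛285):Q] = 3 (because 285 is not a perfect cube), so 3 | [L:Q]. As gcd(2,3) = 1, [L:Q] is divisible by 6. Conversely L is generated over Q by √177 and ∛285, so [L:Q] ≤ 2·3 = 6. Therefore [Q(√177, ∛285) : Q] = 6.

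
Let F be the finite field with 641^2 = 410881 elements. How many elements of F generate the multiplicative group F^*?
There are φ(410880) = 108544 primitive elements

F_q^* is cyclic of order q - 1 = 410880. A cyclic group of order m has exactly φ(m) generators. Here m = 410880 = 2^8 · 3 · 5 · 107, so the number of primitive elements is φ(410880) = 108544.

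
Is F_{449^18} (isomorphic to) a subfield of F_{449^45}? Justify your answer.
No: F_{449^18} is not a subfield of F_{449^45}

F_{p^m} embeds in F_{p^n} iff m | n. Here 18 ∤ 45 (since 45 = 2·18 + 9 with remainder 9 ≠ 0), so F_{449^18} is not a subfield of F_{449^45}. Equivalently: if it were, the tower law would give 18 = [F_{449^18}:F_449] dividing [F_{449^45}:F_449] = 45, contradiction.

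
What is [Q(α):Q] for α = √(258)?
[Q(α):Q] = 2

[Q(α):Q] equals the degree of the minimal polynomial of α. Here α^2 = 258 and x^2 - 258 is irreducible (d = 258 is squarefree, ≠ 1, hence not a square), so deg(m_α) = 2. Thus [Q(α):Q] = 2.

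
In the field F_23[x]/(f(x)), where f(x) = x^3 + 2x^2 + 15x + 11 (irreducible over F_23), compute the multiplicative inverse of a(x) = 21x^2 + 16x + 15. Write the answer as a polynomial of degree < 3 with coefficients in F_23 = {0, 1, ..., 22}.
a(x)^(-1) ≡ 20x^2 + 12x + 9 (mod f(x))

Since f is irreducible over F_23, F_23[x]/(f) is a field and a(x) ≠ 0 has an inverse. Apply the extended Euclidean algorithm to f(x) and a(x) in F_23[x]: f(x) = (11x + 18)·a(x) + (22x + 17);  a(x) = (2x + 18)·(22x + 17) + (8). The last nonzero remainder is the constant 8 = gcd(f, a) in F_23. Back-substituting through the division chain expresses 8 = s(x)·a(x) + t(x)·f(x) with s(x) ≡ 22x^2 + 4x + 3 (mod f), so (22x^2 + 4x + 3)·a(x) ≡ 8 (mod f). Multiplying by 8^(-1) ≡ 3 in F_23 gives a(x)^(-1) ≡ 3·(22x^2 + 4x + 3) ≡ 20x^2 + 12x + 9 (mod f). Check: (21x^2 + 16x + 15)·(20x^2 + 12x + 9) = 6x^4 + 20x^3 + 14x^2 + 2x + 20 ≡ 1 (mod x^3 + 2x^2 + 15x + 11).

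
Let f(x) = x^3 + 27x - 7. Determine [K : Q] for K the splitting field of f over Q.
[K : Q] = 6

By the rational root test, any rational root of the monic integer polynomial f(x) = x^3 + 27x - 7 must be an integer dividing the constant term -7, i.e. one of ±{1, 7}. Evaluating: f(1) = 21, f(-1) = -35, f(7) = 525, f(-7) = -539; none is 0, so f has no rational root and is therefore irreducible over Q (a cubic with no linear factor over a field is irreducible). For an irreducible cubic, the Galois group is A_3 or S_3 according as the discriminant disc(f) = -4a^3 - 27b^2 = -4·(27)^3 - 27·(-7)^2 = -80055 is or is not a square in Q. Here disc(f) = -80055 is not a perfect square in Q, so the Galois group of f over Q is not contained in A_3 and must be all of S_3. The splitting field has degree |S_3| = 6 over Q, so [K : Q] = 6.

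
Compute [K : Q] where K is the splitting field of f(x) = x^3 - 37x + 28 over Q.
[K : Q] = 6

By the rational root test, any rational root of the monic integer polynomial f(x) = x^3 - 37x + 28 must be an integer dividing the constant term 28, i.e. one of ±{1, 2, 4, 7, 14, 28}. Evaluating: f(1) = -8, f(-1) = 64, f(2) = -38, f(-2) = 94, f(4) = -56, f(-4) = 112, f(7) = 112, f(-7) = -56, f(14) = 2254, f(-14) = -2198, f(28) = 20944, f(-28) = -20888; none is 0, so f has no rational root and is therefore irreducible over Q (a cubic with no linear factor over a field is irreducible). For an irreducible cubic, the Galois group is A_3 or S_3 according as the discriminant disc(f) = -4a^3 - 27b^2 = -4·(-37)^3 - 27·(28)^2 = 181444 is or is not a square in Q. Here disc(f) = 181444 is not a perfect square in Q, so the Galois group of f over Q is not contained in A_3 and must be all of S_3. The splitting field has degree |S_3| = 6 over Q, so [K : Q] = 6.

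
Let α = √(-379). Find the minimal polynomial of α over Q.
m_α(x) = x^2 + 379

α satisfies α^2 + 379 = 0, so x^2 + 379 annihilates α. Since d = -379 is squarefree and ≠ 1, it is not a perfect square in Q, so x^2 + 379 has no rational root and is therefore irreducible over Q (a degree-2 polynomial over a field is irreducible iff it has no root). Hence m_α(x) = x^2 + 379.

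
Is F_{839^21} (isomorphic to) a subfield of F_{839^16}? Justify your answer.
No: F_{839^21} is not a subfield of F_{839^16}

F_{p^m} embeds in F_{p^n} iff m | n. Here 21 ∤ 16 (since 16 = 0·21 + 16 with remainder 16 ≠ 0), so F_{839^21} is not a subfield of F_{839^16}. Equivalently: if it were, the tower law would give 21 = [F_{839^21}:F_839] dividing [F_{839^16}:F_839] = 16, contradiction.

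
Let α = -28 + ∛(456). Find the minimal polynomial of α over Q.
m_α(x) = x^3 + 84x^2 + 2352x + 21496

Set β = α + 28 = ∛(456), so β^3 = 456. Then (α + 28)^3 - 456 = 0, i.e. α is a root of g(x) = (x + 28)^3 - 456 = x^3 + 84x^2 + 2352x + 21496. Since g(x) = h(x + 28) where h(x) = x^3 - 456, and h is irreducible over Q (because 456 is not a perfect cube, so h has no rational root, and a monic cubic with no rational root is irreducible), g is also irreducible (irreducibility is preserved under the substitution x → x + 28). Hence m_α(x) = x^3 + 84x^2 + 2352x + 21496.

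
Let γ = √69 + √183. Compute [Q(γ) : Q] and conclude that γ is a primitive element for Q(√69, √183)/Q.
[Q(γ) : Q] = 4 (equivalently, Q(γ) = Q(√69, √183))

Obviously Q(γ) ⊆ Q(√69, √183), and [Q(√69, √183):Q] = 4 (since 69, 183 are distinct squarefree integers > 1 with 12627 not a perfect square). To show equality we compute the minimal polynomial of γ. From γ = √69 + √183: γ^2 = 69 + 2√(12627) + 183 = 252 + 2√(12627), so γ^2 - 252 = 2√(12627); squaring, (γ^2 - 252)^2 = 4·12627, i.e. γ^4 - 504γ^2 + 63504 - 50508 = 0, i.e. γ^4 - 504γ^2 + 12996 = 0. So γ is a root of x^4 - 504x^2 + 12996. This polynomial is irreducible over Q: it has no rational root (each ±√69 ± √183 is irrational), and any factorization into two quadratics over Q would force √(12627) ∈ Q (pairing opposite roots) or √69, √183 ∈ Q (other pairings), all impossible. Hence [Q(γ):Q] = 4 = [Q(√69, √183):Q], so Q(γ) = Q(√69, √183).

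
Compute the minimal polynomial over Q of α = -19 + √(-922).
m_α(x) = x^2 + 38x + 1283

From α + 19 = √(-922), squaring gives (α + 19)^2 = -922, i.e. α^2 + 38α + 361 = -922, so α^2 + 38α + 1283 = 0. The discriminant of x^2 + 38x + 1283 is (38)^2 - 4·(1283) = 1444 - 5132 = -3688, and 4·(-922) is not a perfect square in Q since -922 is squarefree and ≠ 1. Hence x^2 + 38x + 1283 is irreducible over Q and is the minimal polynomial of α.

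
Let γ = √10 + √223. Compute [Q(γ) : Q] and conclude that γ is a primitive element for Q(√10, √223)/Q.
[Q(γ) : Q] = 4 (equivalently, Q(γ) = Q(√10, √223))

Obviously Q(γ) ⊆ Q(√10, √223), and [Q(√10, √223):Q] = 4 (since 10, 223 are distinct squarefree integers > 1 with 2230 not a perfect square). To show equality we compute the minimal polynomial of γ. From γ = √10 + √223: γ^2 = 10 + 2√(2230) + 223 = 233 + 2√(2230), so γ^2 - 233 = 2√(2230); squaring, (γ^2 - 233)^2 = 4·2230, i.e. γ^4 - 466γ^2 + 54289 - 8920 = 0, i.e. γ^4 - 466γ^2 + 45369 = 0. So γ is a root of x^4 - 466x^2 + 45369. This polynomial is irreducible over Q: it has no rational root (each ±√10 ± √223 is irrational), and any factorization into two quadratics over Q would force √(2230) ∈ Q (pairing opposite roots) or √10, √223 ∈ Q (other pairings), all impossible. Hence [Q(γ):Q] = 4 = [Q(√10, √223):Q], so Q(γ) = Q(√10, √223).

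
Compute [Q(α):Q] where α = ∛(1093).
[Q(α):Q] = 3

The minimal polynomial of α is x^3 - 1093, irreducible over Q since 1093 is not a perfect cube (so x^3 - 1093 has no rational root). Hence [Q(α):Q] = deg(m_α) = 3.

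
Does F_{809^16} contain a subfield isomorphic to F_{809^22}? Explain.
No: F_{809^22} is not a subfield of F_{809^16}

F_{p^m} embeds in F_{p^n} iff m | n. Here 22 ∤ 16 (since 16 = 0·22 + 16 with remainder 16 ≠ 0), so F_{809^22} is not a subfield of F_{809^16}. Equivalently: if it were, the tower law would give 22 = [F_{809^22}:F_809] dividing [F_{809^16}:F_809] = 16, contradiction.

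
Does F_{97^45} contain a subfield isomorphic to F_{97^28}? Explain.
No: F_{97^28} is not a subfield of F_{97^45}

F_{p^m} embeds in F_{p^n} iff m | n. Here 28 ∤ 45 (since 45 = 1·28 + 17 with remainder 17 ≠ 0), so F_{97^28} is not a subfield of F_{97^45}. Equivalently: if it were, the tower law would give 28 = [F_{97^28}:F_97] dividing [F_{97^45}:F_97] = 45, contradiction.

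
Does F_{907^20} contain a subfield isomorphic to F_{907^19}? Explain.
No: F_{907^19} is not a subfield of F_{907^20}

F_{p^m} embeds in F_{p^n} iff m | n. Here 19 ∤ 20 (since 20 = 1·19 + 1 with remainder 1 ≠ 0), so F_{907^19} is not a subfield of F_{907^20}. Equivalently: if it were, the tower law would give 19 = [F_{907^19}:F_907] dividing [F_{907^20}:F_907] = 20, contradiction.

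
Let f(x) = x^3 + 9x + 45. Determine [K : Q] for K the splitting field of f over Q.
[K : Q] = 6

By the rational root test, any rational root of the monic integer polynomial f(x) = x^3 + 9x + 45 must be an integer dividing the constant term 45, i.e. one of ±{1, 3, 5, 9, 15, 45}. Evaluating: f(1) = 55, f(-1) = 35, f(3) = 99, f(-3) = -9, f(5) = 215, f(-5) = -125, f(9) = 855, f(-9) = -765, f(15) = 3555, f(-15) = -3465, f(45) = 91575, f(-45) = -91485; none is 0, so f has no rational root and is therefore irreducible over Q (a cubic with no linear factor over a field is irreducible). For an irreducible cubic, the Galois group is A_3 or S_3 according as the discriminant disc(f) = -4a^3 - 27b^2 = -4·(9)^3 - 27·(45)^2 = -57591 is or is not a square in Q. Here disc(f) = -57591 is not a perfect square in Q, so the Galois group of f over Q is not contained in A_3 and must be all of S_3. The splitting field has degree |S_3| = 6 over Q, so [K : Q] = 6.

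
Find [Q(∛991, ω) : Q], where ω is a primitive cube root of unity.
[Q(∛991, ω) : Q] = 6

[Q(∛991):Q] = 3 (min poly x^3 - 991, irreducible since 991 is not a perfect cube). [Q(ω):Q] = 2 (min poly x^2 + x + 1). Since Q(∛991) ⊂ R and ω ∉ R, we have ω ∉ Q(∛991), so x^2 + x + 1 remains irreducible over Q(∛991) and [Q(∛991, ω) : Q(∛991)] = 2. By the tower law, [Q(∛991, ω) : Q] = 3 · 2 = 6. (In fact Q(∛991, ω) is the splitting field of x^3 - 991 over Q.)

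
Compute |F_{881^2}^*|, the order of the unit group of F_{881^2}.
|F_{881^2}^*| = 776160

F_{881^2} has 881^2 = 776161 elements; its multiplicative group consists of all nonzero elements, so |F_{881^2}^*| = 776161 - 1 = 776160. (It is cyclic since any finite subgroup of the multiplicative group of a field is cyclic.)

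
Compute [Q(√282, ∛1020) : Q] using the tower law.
[Q(√282, ∛1020) : Q] = 6

Let L = Q(√282, ∛1020). Since Q(√282) ⊂ L and [Q(√282):Q] = 2, the tower law gives 2 | [L:Q]. Likewise Q(∛1020) ⊂ L with [Q(∛1020):Q] = 3 (because 1020 is not a perfect cube), so 3 | [L:Q]. As gcd(2,3) = 1, [L:Q] is divisible by 6. Conversely L is generated over Q by √282 and ∛1020, so [L:Q] ≤ 2·3 = 6. Therefore [Q(√282, ∛1020) : Q] = 6.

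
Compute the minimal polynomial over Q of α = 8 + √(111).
m_α(x) = x^2 - 16x - 47

From α - 8 = √(111), squaring gives (α - 8)^2 = 111, i.e. α^2 - 16α + 64 = 111, so α^2 - 16α - 47 = 0. The discriminant of x^2 - 16x - 47 is (-16)^2 - 4·(-47) = 256 + 188 = 444, and 4·(111) is not a perfect square in Q since 111 is squarefree and ≠ 1. Hence x^2 - 16x - 47 is irreducible over Q and is the minimal polynomial of α.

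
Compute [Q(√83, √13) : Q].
[Q(√83, √13) : Q] = 4

[Q(√83):Q] = 2 (min poly x^2 - 83, irreducible since 83 is squarefree > 1). For the top step, suppose √13 ∈ Q(√83), say √13 = c + d√83 with c, d ∈ Q. Squaring: 13 = c^2 + 83d^2 + 2cd√83. Since √83 ∉ Q this forces 2cd = 0. If d = 0 then √13 = c ∈ Q, contradicting 13 squarefree > 1. If c = 0 then 13 = 83d^2, so 83·13 = (83d)^2 is a perfect square in Q — but 83·13 = 1079 is not a perfect square (since 83 and 13 are distinct squarefree integers). Contradiction. Hence √13 ∉ Q(√83), so x^2 - 13 stays irreducible over Q(√83) and [Q(√83, √13) : Q(√83)] = 2. By the tower law, [Q(√83, √13) : Q] = 2 · 2 = 4.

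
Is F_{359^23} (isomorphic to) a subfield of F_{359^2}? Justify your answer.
No: F_{359^23} is not a subfield of F_{359^2}

F_{p^m} embeds in F_{p^n} iff m | n. Here 23 ∤ 2 (since 2 = 0·23 + 2 with remainder 2 ≠ 0), so F_{359^23} is not a subfield of F_{359^2}. Equivalently: if it were, the tower law would give 23 = [F_{359^23}:F_359] dividing [F_{359^2}:F_359] = 2, contradiction.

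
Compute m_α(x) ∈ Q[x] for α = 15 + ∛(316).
m_α(x) = x^3 - 45x^2 + 675x - 3691

Set β = α - 15 = ∛(316), so β^3 = 316. Then (α - 15)^3 - 316 = 0, i.e. α is a root of g(x) = (x - 15)^3 - 316 = x^3 - 45x^2 + 675x - 3691. Since g(x) = h(x - 15) where h(x) = x^3 - 316, and h is irreducible over Q (because 316 is not a perfect cube, so h has no rational root, and a monic cubic with no rational root is irreducible), g is also irreducible (irreducibility is preserved under the substitution x → x - 15). Hence m_α(x) = x^3 - 45x^2 + 675x - 3691.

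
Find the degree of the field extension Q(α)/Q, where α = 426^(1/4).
[Q(α):Q] = 4

α is a root of x^4 - 426. By Eisenstein's criterion at the prime p = 2 (which divides the constant term 426 but p^2 = 4 does not, since 426 is squarefree), x^4 - 426 is irreducible over Q. Hence [Q(α):Q] = 4.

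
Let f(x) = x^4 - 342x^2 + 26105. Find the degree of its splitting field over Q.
[K : Q] = 4

Solving the quadratic in x^2: x^2 = (342 ± √(342^2 - 4·26105))/2 = (342 ± √12544)/2 = (342 ± 112)/2, giving x^2 = 115 or x^2 = 227. So f(x) = (x^2 - 115)(x^2 - 227) and the roots of f are ±√115, ±√227. Hence the splitting field is K = Q(√115, √227). Since 115 and 227 are distinct squarefree integers > 1, their product 26105 is not a perfect square, so √227 ∉ Q(√115). By the tower law [K:Q] = [Q(√115,√227):Q(√115)] · [Q(√115):Q] = 2 · 2 = 4.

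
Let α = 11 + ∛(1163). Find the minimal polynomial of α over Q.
m_α(x) = x^3 - 33x^2 + 363x - 2494

Set β = α - 11 = ∛(1163), so β^3 = 1163. Then (α - 11)^3 - 1163 = 0, i.e. α is a root of g(x) = (x - 11)^3 - 1163 = x^3 - 33x^2 + 363x - 2494. Since g(x) = h(x - 11) where h(x) = x^3 - 1163, and h is irreducible over Q (because 1163 is not a perfect cube, so h has no rational root, and a monic cubic with no rational root is irreducible), g is also irreducible (irreducibility is preserved under the substitution x → x - 11). Hence m_α(x) = x^3 - 33x^2 + 363x - 2494.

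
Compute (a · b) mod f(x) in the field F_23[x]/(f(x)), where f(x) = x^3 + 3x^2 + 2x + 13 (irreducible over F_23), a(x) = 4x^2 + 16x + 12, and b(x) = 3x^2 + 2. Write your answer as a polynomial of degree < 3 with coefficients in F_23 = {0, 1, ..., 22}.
a · b ≡ 7x^2 + 13x + 6 (mod f(x))

Multiply in F_23[x]: a(x)·b(x) = (4x^2 + 16x + 12)·(3x^2 + 2) = 12x^4 + 2x^3 + 21x^2 + 9x + 1. This has degree ≥ 3, so divide by f(x) over F_23: 12x^4 + 2x^3 + 21x^2 + 9x + 1 = (12x + 12)·(x^3 + 3x^2 + 2x + 13) + (7x^2 + 13x + 6). Hence a·b ≡ 7x^2 + 13x + 6 (mod f). (F_23[x]/(f) is a field with 23^3 = 12167 elements since f is irreducible of degree 3.)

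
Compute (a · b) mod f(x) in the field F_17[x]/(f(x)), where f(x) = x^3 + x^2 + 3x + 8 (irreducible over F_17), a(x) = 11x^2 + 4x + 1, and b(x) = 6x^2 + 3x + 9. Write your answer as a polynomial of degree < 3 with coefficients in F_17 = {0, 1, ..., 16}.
a · b ≡ 13x^2 + 14x + 13 (mod f(x))

Multiply in F_17[x]: a(x)·b(x) = (11x^2 + 4x + 1)·(6x^2 + 3x + 9) = 15x^4 + 6x^3 + 15x^2 + 5x + 9. This has degree ≥ 3, so divide by f(x) over F_17: 15x^4 + 6x^3 + 15x^2 + 5x + 9 = (15x + 8)·(x^3 + x^2 + 3x + 8) + (13x^2 + 14x + 13). Hence a·b ≡ 13x^2 + 14x + 13 (mod f). (F_17[x]/(f) is a field with 17^3 = 4913 elements since f is irreducible of degree 3.)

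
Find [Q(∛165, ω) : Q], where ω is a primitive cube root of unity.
[Q(∛165, ω) : Q] = 6

[Q(∛165):Q] = 3 (min poly x^3 - 165, irreducible since 165 is not a perfect cube). [Q(ω):Q] = 2 (min poly x^2 + x + 1). Since Q(∛165) ⊂ R and ω ∉ R, we have ω ∉ Q(∛165), so x^2 + x + 1 remains irreducible over Q(∛165) and [Q(∛165, ω) : Q(∛165)] = 2. By the tower law, [Q(∛165, ω) : Q] = 3 · 2 = 6. (In fact Q(∛165, ω) is the splitting field of x^3 - 165 over Q.)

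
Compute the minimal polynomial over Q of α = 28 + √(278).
m_α(x) = x^2 - 56x + 506

From α - 28 = √(278), squaring gives (α - 28)^2 = 278, i.e. α^2 - 56α + 784 = 278, so α^2 - 56α + 506 = 0. The discriminant of x^2 - 56x + 506 is (-56)^2 - 4·(506) = 3136 - 2024 = 1112, and 4·(278) is not a perfect square in Q since 278 is squarefree and ≠ 1. Hence x^2 - 56x + 506 is irreducible over Q and is the minimal polynomial of α.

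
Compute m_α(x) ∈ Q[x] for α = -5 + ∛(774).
m_α(x) = x^3 + 15x^2 + 75x - 649

Set β = α + 5 = ∛(774), so β^3 = 774. Then (α + 5)^3 - 774 = 0, i.e. α is a root of g(x) = (x + 5)^3 - 774 = x^3 + 15x^2 + 75x - 649. Since g(x) = h(x + 5) where h(x) = x^3 - 774, and h is irreducible over Q (because 774 is not a perfect cube, so h has no rational root, and a monic cubic with no rational root is irreducible), g is also irreducible (irreducibility is preserved under the substitution x → x + 5). Hence m_α(x) = x^3 + 15x^2 + 75x - 649.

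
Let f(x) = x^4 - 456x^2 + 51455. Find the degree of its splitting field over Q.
[K : Q] = 4

Solving the quadratic in x^2: x^2 = (456 ± √(456^2 - 4·51455))/2 = (456 ± √2116)/2 = (456 ± 46)/2, giving x^2 = 251 or x^2 = 205. So f(x) = (x^2 - 251)(x^2 - 205) and the roots of f are ±√251, ±√205. Hence the splitting field is K = Q(√251, √205). Since 251 and 205 are distinct squarefree integers > 1, their product 51455 is not a perfect square, so √205 ∉ Q(√251). By the tower law [K:Q] = [Q(√251,√205):Q(√251)] · [Q(√251):Q] = 2 · 2 = 4.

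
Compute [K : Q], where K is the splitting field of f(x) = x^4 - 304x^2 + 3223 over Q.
[K : Q] = 4

Solving the quadratic in x^2: x^2 = (304 ± √(304^2 - 4·3223))/2 = (304 ± √79524)/2 = (304 ± 282)/2, giving x^2 = 293 or x^2 = 11. So f(x) = (x^2 - 293)(x^2 - 11) and the roots of f are ±√293, ±√11. Hence the splitting field is K = Q(√293, √11). Since 293 and 11 are distinct squarefree integers > 1, their product 3223 is not a perfect square, so √11 ∉ Q(√293). By the tower law [K:Q] = [Q(√293,√11):Q(√293)] · [Q(√293):Q] = 2 · 2 = 4.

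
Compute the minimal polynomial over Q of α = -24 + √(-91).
m_α(x) = x^2 + 48x + 667

From α + 24 = √(-91), squaring gives (α + 24)^2 = -91, i.e. α^2 + 48α + 576 = -91, so α^2 + 48α + 667 = 0. The discriminant of x^2 + 48x + 667 is (48)^2 - 4·(667) = 2304 - 2668 = -364, and 4·(-91) is not a perfect square in Q since -91 is squarefree and ≠ 1. Hence x^2 + 48x + 667 is irreducible over Q and is the minimal polynomial of α.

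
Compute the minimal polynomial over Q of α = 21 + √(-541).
m_α(x) = x^2 - 42x + 982

From α - 21 = √(-541), squaring gives (α - 21)^2 = -541, i.e. α^2 - 42α + 441 = -541, so α^2 - 42α + 982 = 0. The discriminant of x^2 - 42x + 982 is (-42)^2 - 4·(982) = 1764 - 3928 = -2164, and 4·(-541) is not a perfect square in Q since -541 is squarefree and ≠ 1. Hence x^2 - 42x + 982 is irreducible over Q and is the minimal polynomial of α.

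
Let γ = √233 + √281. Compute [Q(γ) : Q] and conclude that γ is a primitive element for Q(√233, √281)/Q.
[Q(γ) : Q] = 4 (equivalently, Q(γ) = Q(√233, √281))

Obviously Q(γ) ⊆ Q(√233, √281), and [Q(√233, √281):Q] = 4 (since 233, 281 are distinct squarefree integers > 1 with 65473 not a perfect square). To show equality we compute the minimal polynomial of γ. From γ = √233 + √281: γ^2 = 233 + 2√(65473) + 281 = 514 + 2√(65473), so γ^2 - 514 = 2√(65473); squaring, (γ^2 - 514)^2 = 4·65473, i.e. γ^4 - 1028γ^2 + 264196 - 261892 = 0, i.e. γ^4 - 1028γ^2 + 2304 = 0. So γ is a root of x^4 - 1028x^2 + 2304. This polynomial is irreducible over Q: it has no rational root (each ±√233 ± √281 is irrational), and any factorization into two quadratics over Q would force √(65473) ∈ Q (pairing opposite roots) or √233, √281 ∈ Q (other pairings), all impossible. Hence [Q(γ):Q] = 4 = [Q(√233, √281):Q], so Q(γ) = Q(√233, √281).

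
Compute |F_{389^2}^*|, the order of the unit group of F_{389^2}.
|F_{389^2}^*| = 151320

F_{389^2} has 389^2 = 151321 elements; its multiplicative group consists of all nonzero elements, so |F_{389^2}^*| = 151321 - 1 = 151320. (It is cyclic since any finite subgroup of the multiplicative group of a field is cyclic.)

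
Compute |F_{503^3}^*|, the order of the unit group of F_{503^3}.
|F_{503^3}^*| = 127263526

F_{503^3} has 503^3 = 127263527 elements; its multiplicative group consists of all nonzero elements, so |F_{503^3}^*| = 127263527 - 1 = 127263526. (It is cyclic since any finite subgroup of the multiplicative group of a field is cyclic.)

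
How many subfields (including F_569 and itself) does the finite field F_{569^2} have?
F_{569^2} has 2 subfields

The subfields of F_{p^n} are exactly the fields F_{p^d} for d | n (each is the fixed field of the unique index-d subgroup of Gal(F_{p^n}/F_p) ≅ Z/nZ). The divisors of n = 2 are {1, 2}, giving 2 subfields: F_{569^1}, F_{569^2}.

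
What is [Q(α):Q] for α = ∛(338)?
[Q(α):Q] = 3

The minimal polynomial of α is x^3 - 338, irreducible over Q since 338 is not a perfect cube (so x^3 - 338 has no rational root). Hence [Q(α):Q] = deg(m_α) = 3.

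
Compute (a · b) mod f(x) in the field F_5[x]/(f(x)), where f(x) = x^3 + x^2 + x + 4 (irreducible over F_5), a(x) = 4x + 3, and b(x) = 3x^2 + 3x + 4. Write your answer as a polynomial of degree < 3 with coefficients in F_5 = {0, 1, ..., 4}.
a · b ≡ 4x^2 + 3x + 4 (mod f(x))

Multiply in F_5[x]: a(x)·b(x) = (4x + 3)·(3x^2 + 3x + 4) = 2x^3 + x^2 + 2. This has degree ≥ 3, so divide by f(x) over F_5: 2x^3 + x^2 + 2 = (2)·(x^3 + x^2 + x + 4) + (4x^2 + 3x + 4). Hence a·b ≡ 4x^2 + 3x + 4 (mod f). (F_5[x]/(f) is a field with 5^3 = 125 elements since f is irreducible of degree 3.)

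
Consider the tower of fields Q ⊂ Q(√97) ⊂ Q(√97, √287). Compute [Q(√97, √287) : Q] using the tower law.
[Q(√97, √287) : Q] = 4

[Q(√97):Q] = 2 (min poly x^2 - 97, irreducible since 97 is squarefree > 1). For the top step, suppose √287 ∈ Q(√97), say √287 = c + d√97 with c, d ∈ Q. Squaring: 287 = c^2 + 97d^2 + 2cd√97. Since √97 ∉ Q this forces 2cd = 0. If d = 0 then √287 = c ∈ Q, contradicting 287 squarefree > 1. If c = 0 then 287 = 97d^2, so 97·287 = (97d)^2 is a perfect square in Q — but 97·287 = 27839 is not a perfect square (since 97 and 287 are distinct squarefree integers). Contradiction. Hence √287 ∉ Q(√97), so x^2 - 287 stays irreducible over Q(√97) and [Q(√97, √287) : Q(√97)] = 2. By the tower law, [Q(√97, √287) : Q] = 2 · 2 = 4.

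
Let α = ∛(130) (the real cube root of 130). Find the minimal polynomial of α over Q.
m_α(x) = x^3 - 130

α satisfies α^3 = 130, so x^3 - 130 annihilates α. By the rational root test, a rational root p/q (in lowest terms) of x^3 - 130 would satisfy p^3 = 130 q^3, forcing q = 1 and p^3 = 130; but 130 is not a perfect cube, contradiction. A monic cubic over Q with no rational root is irreducible (any nontrivial factorization would include a linear factor). Hence x^3 - 130 is the minimal polynomial of α, and in particular [Q(α):Q] = 3.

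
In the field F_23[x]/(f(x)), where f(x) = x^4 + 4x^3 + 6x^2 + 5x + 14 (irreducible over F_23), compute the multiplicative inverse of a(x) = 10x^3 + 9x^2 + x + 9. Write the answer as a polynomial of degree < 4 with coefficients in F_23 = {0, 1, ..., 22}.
a(x)^(-1) ≡ 4x^3 + 2x^2 + 2x + 7 (mod f(x))

Since f is irreducible over F_23, F_23[x]/(f) is a field and a(x) ≠ 0 has an inverse. Apply the extended Euclidean algorithm to f(x) and a(x) in F_23[x]: f(x) = (7x + 1)·a(x) + (13x^2 + 10x + 5);  a(x) = (22x + 5)·(13x^2 + 10x + 5) + (2x + 7);  (13x^2 + 10x + 5) = (18x + 11)·(2x + 7) + (20). The last nonzero remainder is the constant 20 = gcd(f, a) in F_23. Back-substituting through the division chain expresses 20 = s(x)·a(x) + t(x)·f(x) with s(x) ≡ 11x^3 + 17x^2 + 17x + 2 (mod f), so (11x^3 + 17x^2 + 17x + 2)·a(x) ≡ 20 (mod f). Multiplying by 20^(-1) ≡ 15 in F_23 gives a(x)^(-1) ≡ 15·(11x^3 + 17x^2 + 17x + 2) ≡ 4x^3 + 2x^2 + 2x + 7 (mod f). Check: (10x^3 + 9x^2 + x + 9)·(4x^3 + 2x^2 + 2x + 7) = 17x^6 + 10x^5 + 19x^4 + 11x^3 + 14x^2 + 2x + 17 ≡ 1 (mod x^4 + 4x^3 + 6x^2 + 5x + 14).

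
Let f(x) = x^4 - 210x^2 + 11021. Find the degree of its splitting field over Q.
[K : Q] = 4

Solving the quadratic in x^2: x^2 = (210 ± √(210^2 - 4·11021))/2 = (210 ± √16)/2 = (210 ± 4)/2, giving x^2 = 103 or x^2 = 107. So f(x) = (x^2 - 103)(x^2 - 107) and the roots of f are ±√103, ±√107. Hence the splitting field is K = Q(√103, √107). Since 103 and 107 are distinct squarefree integers > 1, their product 11021 is not a perfect square, so √107 ∉ Q(√103). By the tower law [K:Q] = [Q(√103,√107):Q(√103)] · [Q(√103):Q] = 2 · 2 = 4.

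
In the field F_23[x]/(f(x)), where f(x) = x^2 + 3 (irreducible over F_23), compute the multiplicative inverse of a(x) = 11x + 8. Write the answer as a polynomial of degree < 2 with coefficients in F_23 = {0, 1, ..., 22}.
a(x)^(-1) ≡ 8x + 13 (mod f(x))

Since f is irreducible over F_23, F_23[x]/(f) is a field and a(x) ≠ 0 has an inverse. Apply the extended Euclidean algorithm to f(x) and a(x) in F_23[x]: f(x) = (21x + 14)·a(x) + (6). The last nonzero remainder is the constant 6 = gcd(f, a) in F_23. Back-substituting through the division chain expresses 6 = s(x)·a(x) + t(x)·f(x) with s(x) ≡ 2x + 9 (mod f), so (2x + 9)·a(x) ≡ 6 (mod f). Multiplying by 6^(-1) ≡ 4 in F_23 gives a(x)^(-1) ≡ 4·(2x + 9) ≡ 8x + 13 (mod f). Check: (11x + 8)·(8x + 13) = 19x^2 + 12 ≡ 1 (mod x^2 + 3).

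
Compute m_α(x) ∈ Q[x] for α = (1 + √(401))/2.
m_α(x) = x^2 - x - 100

From 2α - 1 = √(401), squaring gives (2α - 1)^2 = 401, i.e. 4α^2 - 4α + 1 = 401, so α^2 - α + (1 - 401)/4 = 0. Since 401 ≡ 1 (mod 4), (1 - 401)/4 = -100 ∈ Z. The polynomial x^2 - x - 100 has discriminant 1 - 4·(-100) = 401, which is not a perfect square in Q (d = 401 is squarefree and ≠ 1), so x^2 - x - 100 is irreducible over Q. It is the minimal polynomial of α.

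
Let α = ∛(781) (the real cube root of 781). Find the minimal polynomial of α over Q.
m_α(x) = x^3 - 781

α satisfies α^3 = 781, so x^3 - 781 annihilates α. By the rational root test, a rational root p/q (in lowest terms) of x^3 - 781 would satisfy p^3 = 781 q^3, forcing q = 1 and p^3 = 781; but 781 is not a perfect cube, contradiction. A monic cubic over Q with no rational root is irreducible (any nontrivial factorization would include a linear factor). Hence x^3 - 781 is the minimal polynomial of α, and in particular [Q(α):Q] = 3.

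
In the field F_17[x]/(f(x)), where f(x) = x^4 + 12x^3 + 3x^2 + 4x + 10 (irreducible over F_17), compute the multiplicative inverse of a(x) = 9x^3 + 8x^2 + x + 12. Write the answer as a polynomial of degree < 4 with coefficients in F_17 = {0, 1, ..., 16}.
a(x)^(-1) ≡ 13x^3 + 5x^2 + 10x + 5 (mod f(x))

Since f is irreducible over F_17, F_17[x]/(f) is a field and a(x) ≠ 0 has an inverse. Apply the extended Euclidean algorithm to f(x) and a(x) in F_17[x]: f(x) = (2x + 9)·a(x) + (14x^2 + 5x + 4);  a(x) = (14x + 15)·(14x^2 + 5x + 4) + (6x + 3);  (14x^2 + 5x + 4) = (8x + 11)·(6x + 3) + (5). The last nonzero remainder is the constant 5 = gcd(f, a) in F_17. Back-substituting through the division chain expresses 5 = s(x)·a(x) + t(x)·f(x) with s(x) ≡ 14x^3 + 8x^2 + 16x + 8 (mod f), so (14x^3 + 8x^2 + 16x + 8)·a(x) ≡ 5 (mod f). Multiplying by 5^(-1) ≡ 7 in F_17 gives a(x)^(-1) ≡ 7·(14x^3 + 8x^2 + 16x + 8) ≡ 13x^3 + 5x^2 + 10x + 5 (mod f). Check: (9x^3 + 8x^2 + x + 12)·(13x^3 + 5x^2 + 10x + 5) = 15x^6 + 13x^5 + 7x^4 + 14x^3 + 8x^2 + 6x + 9 ≡ 1 (mod x^4 + 12x^3 + 3x^2 + 4x + 10).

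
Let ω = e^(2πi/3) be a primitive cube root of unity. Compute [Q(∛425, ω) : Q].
[Q(∛425, ω) : Q] = 6

[Q(∛425):Q] = 3 (min poly x^3 - 425, irreducible since 425 is not a perfect cube). [Q(ω):Q] = 2 (min poly x^2 + x + 1). Since Q(∛425) ⊂ R and ω ∉ R, we have ω ∉ Q(∛425), so x^2 + x + 1 remains irreducible over Q(∛425) and [Q(∛425, ω) : Q(∛425)] = 2. By the tower law, [Q(∛425, ω) : Q] = 3 · 2 = 6. (In fact Q(∛425, ω) is the splitting field of x^3 - 425 over Q.)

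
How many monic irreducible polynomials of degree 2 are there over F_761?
There are 289180 monic irreducible polynomials of degree 2 over F_761

Each element of F_{761^2} that lies in no proper subfield is a root of exactly one monic irreducible of degree 2 over F_761, and each such polynomial has 2 distinct roots in F_{761^2}. By Möbius inversion the count is N_761(2) = (1/2) Σ_{d|2} μ(2/d) · 761^d = (1/2)(μ(2)·761^1 + μ(1)·761^2) = 578360/2 = 289180.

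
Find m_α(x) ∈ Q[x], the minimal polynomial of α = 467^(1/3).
m_α(x) = x^3 - 467

α satisfies α^3 = 467, so x^3 - 467 annihilates α. By the rational root test, a rational root p/q (in lowest terms) of x^3 - 467 would satisfy p^3 = 467 q^3, forcing q = 1 and p^3 = 467; but 467 is not a perfect cube, contradiction. A monic cubic over Q with no rational root is irreducible (any nontrivial factorization would include a linear factor). Hence x^3 - 467 is the minimal polynomial of α, and in particular [Q(α):Q] = 3.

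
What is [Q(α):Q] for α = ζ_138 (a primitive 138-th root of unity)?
[Q(α):Q] = 44

The minimal polynomial of ζ_138 over Q is the 138-th cyclotomic polynomial Φ_138(x), which is irreducible over Q and has degree φ(138) = 44. Hence [Q(α):Q] = φ(138) = 44.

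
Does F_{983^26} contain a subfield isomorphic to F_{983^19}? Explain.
No: F_{983^19} is not a subfield of F_{983^26}

F_{p^m} embeds in F_{p^n} iff m | n. Here 19 ∤ 26 (since 26 = 1·19 + 7 with remainder 7 ≠ 0), so F_{983^19} is not a subfield of F_{983^26}. Equivalently: if it were, the tower law would give 19 = [F_{983^19}:F_983] dividing [F_{983^26}:F_983] = 26, contradiction.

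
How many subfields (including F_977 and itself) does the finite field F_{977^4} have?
F_{977^4} has 3 subfields

The subfields of F_{p^n} are exactly the fields F_{p^d} for d | n (each is the fixed field of the unique index-d subgroup of Gal(F_{p^n}/F_p) ≅ Z/nZ). The divisors of n = 4 are {1, 2, 4}, giving 3 subfields: F_{977^1}, F_{977^2}, F_{977^4}.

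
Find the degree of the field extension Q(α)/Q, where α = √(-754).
[Q(α):Q] = 2

[Q(α):Q] equals the degree of the minimal polynomial of α. Here α^2 = -754 and x^2 + 754 is irreducible (d = -754 is squarefree, ≠ 1, hence not a square), so deg(m_α) = 2. Thus [Q(α):Q] = 2.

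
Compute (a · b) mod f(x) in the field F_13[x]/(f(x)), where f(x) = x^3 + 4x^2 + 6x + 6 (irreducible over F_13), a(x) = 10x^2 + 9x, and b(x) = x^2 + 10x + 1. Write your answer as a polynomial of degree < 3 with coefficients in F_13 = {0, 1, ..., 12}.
a · b ≡ 11x^2 + 3x + 2 (mod f(x))

Multiply in F_13[x]: a(x)·b(x) = (10x^2 + 9x)·(x^2 + 10x + 1) = 10x^4 + 5x^3 + 9x^2 + 9x. This has degree ≥ 3, so divide by f(x) over F_13: 10x^4 + 5x^3 + 9x^2 + 9x = (10x + 4)·(x^3 + 4x^2 + 6x + 6) + (11x^2 + 3x + 2). Hence a·b ≡ 11x^2 + 3x + 2 (mod f). (F_13[x]/(f) is a field with 13^3 = 2197 elements since f is irreducible of degree 3.)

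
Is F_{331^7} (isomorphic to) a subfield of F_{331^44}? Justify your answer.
No: F_{331^7} is not a subfield of F_{331^44}

F_{p^m} embeds in F_{p^n} iff m | n. Here 7 ∤ 44 (since 44 = 6·7 + 2 with remainder 2 ≠ 0), so F_{331^7} is not a subfield of F_{331^44}. Equivalently: if it were, the tower law would give 7 = [F_{331^7}:F_331] dividing [F_{331^44}:F_331] = 44, contradiction.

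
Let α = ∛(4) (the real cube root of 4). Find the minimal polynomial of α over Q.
m_α(x) = x^3 - 4

α satisfies α^3 = 4, so x^3 - 4 annihilates α. By the rational root test, a rational root p/q (in lowest terms) of x^3 - 4 would satisfy p^3 = 4 q^3, forcing q = 1 and p^3 = 4; but 4 is not a perfect cube, contradiction. A monic cubic over Q with no rational root is irreducible (any nontrivial factorization would include a linear factor). Hence x^3 - 4 is the minimal polynomial of α, and in particular [Q(α):Q] = 3.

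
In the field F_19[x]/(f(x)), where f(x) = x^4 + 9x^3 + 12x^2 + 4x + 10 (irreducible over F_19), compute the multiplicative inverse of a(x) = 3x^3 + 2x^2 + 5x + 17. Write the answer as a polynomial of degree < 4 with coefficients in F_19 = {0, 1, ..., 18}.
a(x)^(-1) ≡ 17x^3 + 5x^2 + 9x + 7 (mod f(x))

Since f is irreducible over F_19, F_19[x]/(f) is a field and a(x) ≠ 0 has an inverse. Apply the extended Euclidean algorithm to f(x) and a(x) in F_19[x]: f(x) = (13x + 7)·a(x) + (9x^2 + 14x + 5);  a(x) = (13x + 18)·(9x^2 + 14x + 5) + (11x + 3);  (9x^2 + 14x + 5) = (6x + 10)·(11x + 3) + (13). The last nonzero remainder is the constant 13 = gcd(f, a) in F_19. Back-substituting through the division chain expresses 13 = s(x)·a(x) + t(x)·f(x) with s(x) ≡ 12x^3 + 8x^2 + 3x + 15 (mod f), so (12x^3 + 8x^2 + 3x + 15)·a(x) ≡ 13 (mod f). Multiplying by 13^(-1) ≡ 3 in F_19 gives a(x)^(-1) ≡ 3·(12x^3 + 8x^2 + 3x + 15) ≡ 17x^3 + 5x^2 + 9x + 7 (mod f). Check: (3x^3 + 2x^2 + 5x + 17)·(17x^3 + 5x^2 + 9x + 7) = 13x^6 + 11x^5 + 8x^4 + 11x^3 + 11x^2 + 17x + 5 ≡ 1 (mod x^4 + 9x^3 + 12x^2 + 4x + 10).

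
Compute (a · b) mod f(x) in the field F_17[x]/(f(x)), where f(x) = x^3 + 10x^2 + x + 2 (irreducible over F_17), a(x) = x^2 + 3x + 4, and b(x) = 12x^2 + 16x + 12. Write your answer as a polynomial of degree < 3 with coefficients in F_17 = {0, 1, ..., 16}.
a · b ≡ 11x^2 + 8x + 14 (mod f(x))

Multiply in F_17[x]: a(x)·b(x) = (x^2 + 3x + 4)·(12x^2 + 16x + 12) = 12x^4 + x^3 + 6x^2 + 15x + 14. This has degree ≥ 3, so divide by f(x) over F_17: 12x^4 + x^3 + 6x^2 + 15x + 14 = (12x)·(x^3 + 10x^2 + x + 2) + (11x^2 + 8x + 14). Hence a·b ≡ 11x^2 + 8x + 14 (mod f). (F_17[x]/(f) is a field with 17^3 = 4913 elements since f is irreducible of degree 3.)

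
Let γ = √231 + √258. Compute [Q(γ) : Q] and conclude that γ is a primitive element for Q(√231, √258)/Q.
[Q(γ) : Q] = 4 (equivalently, Q(γ) = Q(√231, √258))

Obviously Q(γ) ⊆ Q(√231, √258), and [Q(√231, √258):Q] = 4 (since 231, 258 are distinct squarefree integers > 1 with 59598 not a perfect square). To show equality we compute the minimal polynomial of γ. From γ = √231 + √258: γ^2 = 231 + 2√(59598) + 258 = 489 + 2√(59598), so γ^2 - 489 = 2√(59598); squaring, (γ^2 - 489)^2 = 4·59598, i.e. γ^4 - 978γ^2 + 239121 - 238392 = 0, i.e. γ^4 - 978γ^2 + 729 = 0. So γ is a root of x^4 - 978x^2 + 729. This polynomial is irreducible over Q: it has no rational root (each ±√231 ± √258 is irrational), and any factorization into two quadratics over Q would force √(59598) ∈ Q (pairing opposite roots) or √231, √258 ∈ Q (other pairings), all impossible. Hence [Q(γ):Q] = 4 = [Q(√231, √258):Q], so Q(γ) = Q(√231, √258).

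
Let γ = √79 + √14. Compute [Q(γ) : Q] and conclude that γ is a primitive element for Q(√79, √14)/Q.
[Q(γ) : Q] = 4 (equivalently, Q(γ) = Q(√79, √14))

Obviously Q(γ) ⊆ Q(√79, √14), and [Q(√79, √14):Q] = 4 (since 79, 14 are distinct squarefree integers > 1 with 1106 not a perfect square). To show equality we compute the minimal polynomial of γ. From γ = √79 + √14: γ^2 = 79 + 2√(1106) + 14 = 93 + 2√(1106), so γ^2 - 93 = 2√(1106); squaring, (γ^2 - 93)^2 = 4·1106, i.e. γ^4 - 186γ^2 + 8649 - 4424 = 0, i.e. γ^4 - 186γ^2 + 4225 = 0. So γ is a root of x^4 - 186x^2 + 4225. This polynomial is irreducible over Q: it has no rational root (each ±√79 ± √14 is irrational), and any factorization into two quadratics over Q would force √(1106) ∈ Q (pairing opposite roots) or √79, √14 ∈ Q (other pairings), all impossible. Hence [Q(γ):Q] = 4 = [Q(√79, √14):Q], so Q(γ) = Q(√79, √14).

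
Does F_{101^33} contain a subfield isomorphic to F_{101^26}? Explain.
No: F_{101^26} is not a subfield of F_{101^33}

F_{p^m} embeds in F_{p^n} iff m | n. Here 26 ∤ 33 (since 33 = 1·26 + 7 with remainder 7 ≠ 0), so F_{101^26} is not a subfield of F_{101^33}. Equivalently: if it were, the tower law would give 26 = [F_{101^26}:F_101] dividing [F_{101^33}:F_101] = 33, contradiction.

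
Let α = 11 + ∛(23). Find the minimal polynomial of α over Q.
m_α(x) = x^3 - 33x^2 + 363x - 1354

Set β = α - 11 = ∛(23), so β^3 = 23. Then (α - 11)^3 - 23 = 0, i.e. α is a root of g(x) = (x - 11)^3 - 23 = x^3 - 33x^2 + 363x - 1354. Since g(x) = h(x - 11) where h(x) = x^3 - 23, and h is irreducible over Q (because 23 is not a perfect cube, so h has no rational root, and a monic cubic with no rational root is irreducible), g is also irreducible (irreducibility is preserved under the substitution x → x - 11). Hence m_α(x) = x^3 - 33x^2 + 363x - 1354.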